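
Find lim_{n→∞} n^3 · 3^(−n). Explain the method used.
lim = 0

Exponentials with base > 1 dominate every fixed polynomial: for any fixed c, n^c / 3^n → 0 as n → ∞ (e.g. by the ratio test, or by writing 3^n = e^(n ln 3) and noting e^(n ln 3) / n^c → ∞). Hence n^3 · 3^(−n) = n^3 / 3^n → 0.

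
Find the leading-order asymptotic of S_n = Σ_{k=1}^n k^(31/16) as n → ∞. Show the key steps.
S_n ~ (16/47) · n^(47/16)

Integral comparison: Σ_{k=1}^n k^(31/16) = ∫_0^n x^(31/16) dx + O(n^(31/16)). The integral is n^(1 + 31/16) / (1 + 31/16) = n^((31+16)/16) / ((31+16)/16) = (16/47) · n^(47/16).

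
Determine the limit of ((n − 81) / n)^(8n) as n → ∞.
lim = e^(−648)

Rewrite as (1 − 81/n)^(8n). By the standard limit (1 + x/n)^n → e^x, we have (1 − 81/n)^n → e^(−81), and raising to the 8th power gives e^(−648).
More precisely, ln[(1 − 81/n)^(8n)] = 8n · ln(1 − 81/n) = 8n · (-81/n + O(1/n^2)) = -648 + O(1/n) → -648.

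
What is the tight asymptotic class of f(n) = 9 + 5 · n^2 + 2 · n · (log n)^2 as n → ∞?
f(n) ∈ Θ(n^2)

Compare the terms by growth order. For large n, n^a · (log n)^b dominates n^a' · (log n)^b' iff a > a', or (a = a' and b > b'). Ranking the 3 terms shows the dominant one is 5 · n^2. Hence f(n) ∈ Θ(n^2).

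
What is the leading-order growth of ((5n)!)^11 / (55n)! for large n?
((5n)!)^11/(55n)! ~ ((2π·5n)^(10/2) / sqrt(11)) · 11^(−11·5n)  →  0

Write N = 5n. Stirling: N! ~ sqrt(2π N)(N/e)^N and (11N)! ~ sqrt(2π·11N)·(11N/e)^(11N).
  (N!)^11/(11N)! ~ (2π N)^(11/2) (N/e)^(11N) / [sqrt(2π·11N) (11N/e)^(11N)]
     = (2π N)^(11/2) / sqrt(2π·11N) · (N/(11N))^(11N)
     = (2π N)^((11−1)/2) / sqrt(11) · 11^(−11N).
Since 11^11 > 1, the factor 11^(−11N) decays exponentially, so the ratio → 0. Substituting N = 5n gives the stated form.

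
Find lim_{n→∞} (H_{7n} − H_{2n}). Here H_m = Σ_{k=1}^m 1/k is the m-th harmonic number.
lim = ln(7/2)

Euler-Maclaurin gives H_m = ln m + γ + 1/(2m) + O(1/m^2). The γ and O(1/m) terms cancel in the difference:
  H_{7n} − H_{2n} = ln(7n) − ln(2n) + O(1/n) = ln(7/2) + O(1/n).
Hence the limit is ln(7/2).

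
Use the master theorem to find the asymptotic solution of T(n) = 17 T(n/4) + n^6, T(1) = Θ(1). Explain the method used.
T(n) = Θ(n^6)

log_4 17 ≈ 2.044. f(n) = n^6 dominates n^(log_4 17) since 6 > 2.044, and the regularity condition a·f(n/b) = 17·(n/4)^6 = (17/4096)·n^6 ≤ c·f(n) holds with c = 17/4096 ≈ 0.00415 < 1. So this is Case 3: T(n) = Θ(f(n)) = Θ(n^6).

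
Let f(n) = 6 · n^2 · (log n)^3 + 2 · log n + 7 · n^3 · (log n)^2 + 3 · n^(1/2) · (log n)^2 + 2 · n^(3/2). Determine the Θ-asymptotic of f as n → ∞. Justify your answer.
f(n) ∈ Θ(n^3 · (log n)^2)

Compare the terms by growth order. For large n, n^a · (log n)^b dominates n^a' · (log n)^b' iff a > a', or (a = a' and b > b'). Ranking the 5 terms shows the dominant one is 7 · n^3 · (log n)^2. Hence f(n) ∈ Θ(n^3 · (log n)^2).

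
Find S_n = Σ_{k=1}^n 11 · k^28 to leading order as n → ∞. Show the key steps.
S_n ~ 11 · n^29 / 29

By integral comparison (Euler-Maclaurin), Σ_{k=1}^n 11 · k^28 = 11 · ∫_0^n x^28 dx + O(n^28) = 11 · n^29/29 + O(n^28). (Equivalently, Faulhaber's formula gives the same leading term.)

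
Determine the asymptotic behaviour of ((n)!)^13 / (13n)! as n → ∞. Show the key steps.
((n)!)^13/(13n)! ~ ((2π·n)^(12/2) / sqrt(13)) · 13^(−13·n)  →  0

Write N = n. Stirling: N! ~ sqrt(2π N)(N/e)^N and (13N)! ~ sqrt(2π·13N)·(13N/e)^(13N).
  (N!)^13/(13N)! ~ (2π N)^(13/2) (N/e)^(13N) / [sqrt(2π·13N) (13N/e)^(13N)]
     = (2π N)^(13/2) / sqrt(2π·13N) · (N/(13N))^(13N)
     = (2π N)^((13−1)/2) / sqrt(13) · 13^(−13N).
Since 13^13 > 1, the factor 13^(−13N) decays exponentially, so the ratio → 0. Substituting N = n gives the stated form.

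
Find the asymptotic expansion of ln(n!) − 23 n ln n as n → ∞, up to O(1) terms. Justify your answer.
ln(n!) − 23 n ln n = −22 n ln n − n + (1/2) ln(2π n) + O(1/n)

Stirling: ln((n)!) = n ln(n) − n + (1/2) ln(2π·n) + O(1/n).
Here n ln(n) = n ln n.
Subtract 23n ln n: leading term is (1 − 23) n ln n = −22 n ln n. The next term is −n. Then the (1/2) ln(2π·n) correction.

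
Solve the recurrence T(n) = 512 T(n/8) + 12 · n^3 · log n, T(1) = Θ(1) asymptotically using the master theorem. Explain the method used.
T(n) = Θ(n^3 · (log n)^2)

Here log_8 512 = 3 and f(n) = 12 · n^3 · log n = Θ(n^(log_8 512) · (log n)^1). This is the extended Case 2 of the master theorem (f matches the critical exponent up to log factors), giving T(n) = Θ(n^(log_8 512) · (log n)^(1+1)) = Θ(n^3 · (log n)^2).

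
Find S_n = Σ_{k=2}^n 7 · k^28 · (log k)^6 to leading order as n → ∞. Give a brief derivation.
S_n ~ 7 · n^29 · (log n)^6 / 29

By integral comparison, S_n = ∫_1^n 7 · x^28 · (log x)^6 dx + O(n^28 · (log n)^6). For the integral, the leading term of ∫_1^n x^28 (log x)^6 dx is n^29/29 · (log n)^6 (by repeated integration by parts; each step lowers the log-exponent and produces a relatively O(1/log n) correction). Hence S_n ~ 7 · n^29 · (log n)^6 / 29.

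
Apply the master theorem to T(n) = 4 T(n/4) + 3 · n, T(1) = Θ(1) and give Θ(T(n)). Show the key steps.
T(n) = Θ(n log n)

log_4 4 = 1, and f(n) = 3 · n = Θ(n^(log_4 4)). This is Case 2 of the master theorem: T(n) = Θ(f(n) · log n) = Θ(n log n).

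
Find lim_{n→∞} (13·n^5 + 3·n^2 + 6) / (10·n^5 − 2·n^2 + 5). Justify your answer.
lim = 13/10

For large n the leading n^5 terms dominate both numerator and denominator. Dividing top and bottom by n^5, every other term tends to 0, leaving 13/10.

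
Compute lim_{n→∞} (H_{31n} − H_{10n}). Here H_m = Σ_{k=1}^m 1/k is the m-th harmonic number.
lim = ln(31/10)

Euler-Maclaurin gives H_m = ln m + γ + 1/(2m) + O(1/m^2). The γ and O(1/m) terms cancel in the difference:
  H_{31n} − H_{10n} = ln(31n) − ln(10n) + O(1/n) = ln(31/10) + O(1/n).
Hence the limit is ln(31/10).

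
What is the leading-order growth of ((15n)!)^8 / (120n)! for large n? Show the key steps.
((15n)!)^8/(120n)! ~ ((2π·15n)^(7/2) / sqrt(8)) · 8^(−8·15n)  →  0

Write N = 15n. Stirling: N! ~ sqrt(2π N)(N/e)^N and (8N)! ~ sqrt(2π·8N)·(8N/e)^(8N).
  (N!)^8/(8N)! ~ (2π N)^(8/2) (N/e)^(8N) / [sqrt(2π·8N) (8N/e)^(8N)]
     = (2π N)^(8/2) / sqrt(2π·8N) · (N/(8N))^(8N)
     = (2π N)^((8−1)/2) / sqrt(8) · 8^(−8N).
Since 8^8 > 1, the factor 8^(−8N) decays exponentially, so the ratio → 0. Substituting N = 15n gives the stated form.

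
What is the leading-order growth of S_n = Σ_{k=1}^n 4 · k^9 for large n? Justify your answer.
S_n ~ 2 · n^10 / 5

By integral comparison (Euler-Maclaurin), Σ_{k=1}^n 4 · k^9 = 4 · ∫_0^n x^9 dx + O(n^9) = 4 · n^10/10 = 2 · n^10 / 5 + O(n^9). (Equivalently, Faulhaber's formula gives the same leading term.)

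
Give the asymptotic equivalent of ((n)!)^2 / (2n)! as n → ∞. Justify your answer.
((n)!)^2/(2n)! ~ ((2π·n)^(1/2) / sqrt(2)) · 2^(−2·n)  →  0

Write N = n. Stirling: N! ~ sqrt(2π N)(N/e)^N and (2N)! ~ sqrt(2π·2N)·(2N/e)^(2N).
  (N!)^2/(2N)! ~ (2π N)^(2/2) (N/e)^(2N) / [sqrt(2π·2N) (2N/e)^(2N)]
     = (2π N)^(2/2) / sqrt(2π·2N) · (N/(2N))^(2N)
     = (2π N)^((2−1)/2) / sqrt(2) · 2^(−2N).
Since 2^2 > 1, the factor 2^(−2N) decays exponentially, so the ratio → 0. Substituting N = n gives the stated form.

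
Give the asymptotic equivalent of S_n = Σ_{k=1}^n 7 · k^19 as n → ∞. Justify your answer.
S_n ~ 7 · n^20 / 20

By integral comparison (Euler-Maclaurin), Σ_{k=1}^n 7 · k^19 = 7 · ∫_0^n x^19 dx + O(n^19) = 7 · n^20/20 + O(n^19). (Equivalently, Faulhaber's formula gives the same leading term.)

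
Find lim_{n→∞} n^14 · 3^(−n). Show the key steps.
lim = 0

Exponentials with base > 1 dominate every fixed polynomial: for any fixed c, n^c / 3^n → 0 as n → ∞ (e.g. by the ratio test, or by writing 3^n = e^(n ln 3) and noting e^(n ln 3) / n^c → ∞). Hence n^14 · 3^(−n) = n^14 / 3^n → 0.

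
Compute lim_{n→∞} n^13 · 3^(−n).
lim = 0

Exponentials with base > 1 dominate every fixed polynomial: for any fixed c, n^c / 3^n → 0 as n → ∞ (e.g. by the ratio test, or by writing 3^n = e^(n ln 3) and noting e^(n ln 3) / n^c → ∞). Hence n^13 · 3^(−n) = n^13 / 3^n → 0.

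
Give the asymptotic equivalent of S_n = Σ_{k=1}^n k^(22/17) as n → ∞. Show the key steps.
S_n ~ (17/39) · n^(39/17)

Integral comparison: Σ_{k=1}^n k^(22/17) = ∫_0^n x^(22/17) dx + O(n^(22/17)). The integral is n^(1 + 22/17) / (1 + 22/17) = n^((22+17)/17) / ((22+17)/17) = (17/39) · n^(39/17).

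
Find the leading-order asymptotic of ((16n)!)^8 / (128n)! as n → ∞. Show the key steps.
((16n)!)^8/(128n)! ~ ((2π·16n)^(7/2) / sqrt(8)) · 8^(−8·16n)  →  0

Write N = 16n. Stirling: N! ~ sqrt(2π N)(N/e)^N and (8N)! ~ sqrt(2π·8N)·(8N/e)^(8N).
  (N!)^8/(8N)! ~ (2π N)^(8/2) (N/e)^(8N) / [sqrt(2π·8N) (8N/e)^(8N)]
     = (2π N)^(8/2) / sqrt(2π·8N) · (N/(8N))^(8N)
     = (2π N)^((8−1)/2) / sqrt(8) · 8^(−8N).
Since 8^8 > 1, the factor 8^(−8N) decays exponentially, so the ratio → 0. Substituting N = 16n gives the stated form.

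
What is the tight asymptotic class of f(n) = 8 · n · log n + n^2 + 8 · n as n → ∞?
f(n) ∈ Θ(n^2)

Compare the terms by growth order. For large n, n^a · (log n)^b dominates n^a' · (log n)^b' iff a > a', or (a = a' and b > b'). Ranking the 3 terms shows the dominant one is n^2. Hence f(n) ∈ Θ(n^2).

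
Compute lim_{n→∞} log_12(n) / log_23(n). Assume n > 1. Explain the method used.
lim = ln(23) / ln(12) = log_12(23)

Change of base: log_12(n) = ln n / ln 12 and log_23(n) = ln n / ln 23. The ratio is (ln n / ln 12) · (ln 23 / ln n) = ln 23 / ln 12, a constant independent of n. So the limit is ln 23 / ln 12 = log_12(23).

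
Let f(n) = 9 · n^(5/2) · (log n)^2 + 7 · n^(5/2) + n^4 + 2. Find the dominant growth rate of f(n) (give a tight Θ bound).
f(n) ∈ Θ(n^4)

Compare the terms by growth order. For large n, n^a · (log n)^b dominates n^a' · (log n)^b' iff a > a', or (a = a' and b > b'). Ranking the 4 terms shows the dominant one is n^4. Hence f(n) ∈ Θ(n^4).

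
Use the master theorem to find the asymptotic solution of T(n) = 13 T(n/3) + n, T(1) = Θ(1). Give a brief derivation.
T(n) = Θ(n^(log_3 13))

Master theorem: compare f(n) = n to n^(log_3 13) where log_3 13 ≈ 2.335. Since 1 < log_3 13, we have f(n) = O(n^(log_3 13 − ε)) for some ε > 0 — Case 1. Hence T(n) = Θ(n^(log_3 13)).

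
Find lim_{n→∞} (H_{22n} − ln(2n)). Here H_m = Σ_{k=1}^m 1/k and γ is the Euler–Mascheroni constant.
lim = ln 11 + γ

By Euler-Maclaurin, H_m = ln m + γ + O(1/m). So
  H_{22n} − ln(2n) = ln(22n) + γ − ln(2n) + O(1/n)
                       = ln(22/2) + γ + O(1/n).
Hence the limit is ln(22/2) + γ (= ln 11).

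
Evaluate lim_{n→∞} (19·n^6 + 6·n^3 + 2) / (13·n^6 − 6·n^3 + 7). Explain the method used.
lim = 19/13

For large n the leading n^6 terms dominate both numerator and denominator. Dividing top and bottom by n^6, every other term tends to 0, leaving 19/13.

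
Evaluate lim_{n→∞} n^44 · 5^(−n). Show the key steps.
lim = 0

Exponentials with base > 1 dominate every fixed polynomial: for any fixed c, n^c / 5^n → 0 as n → ∞ (e.g. by the ratio test, or by writing 5^n = e^(n ln 5) and noting e^(n ln 5) / n^c → ∞). Hence n^44 · 5^(−n) = n^44 / 5^n → 0.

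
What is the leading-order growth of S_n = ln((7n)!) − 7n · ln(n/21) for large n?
S_n ~ 7n · (ln 147 − 1) + O(ln n)

Stirling: ln((7n)!) = 7n ln(7n) − 7n + O(ln n).
  S_n = 7n ln(7n) − 7n − 7n ln(n/21) + O(ln n)
      = 7n ln(7n) − 7n ln n + 7n ln 21 − 7n + O(ln n)
      = 7n ln 7 + 7n ln 21 − 7n + O(ln n)
      = 7n (ln 147 − 1) + O(ln n).
Numerically ln(147) − 1 ≈ 3.9904.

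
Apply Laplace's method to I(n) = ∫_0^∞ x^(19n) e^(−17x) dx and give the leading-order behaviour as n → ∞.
I(n) ~ (sqrt(2π·19n) / 17) · (19n/(17e))^(19n)

Write the integrand as exp(19n ln x − 17x) and set f(x) = 19n ln x − 17x. Then f'(x) = 19n/x − 17 = 0 at x* = 19n/17, and f''(x*) = −19n/x*^2 = −17^2/(19n). Laplace's method (interior maximum) gives
  I(n) ~ e^(f(x*)) · sqrt(2π / |f''(x*)|)
        = exp(19n ln(19n/17) − 19n) · sqrt(2π · 19n / 17^2)
        = (19n/17)^(19n) e^(−19n) · sqrt(2π·19n) / 17
        = (sqrt(2π·19n) / 17) · (19n/(17e))^(19n).
This matches Γ(19n+1)/17^(19n+1) with Stirling applied to Γ.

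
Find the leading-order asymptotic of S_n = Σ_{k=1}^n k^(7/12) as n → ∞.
S_n ~ (12/19) · n^(19/12)

Integral comparison: Σ_{k=1}^n k^(7/12) = ∫_0^n x^(7/12) dx + O(n^(7/12)). The integral is n^(1 + 7/12) / (1 + 7/12) = n^((7+12)/12) / ((7+12)/12) = (12/19) · n^(19/12).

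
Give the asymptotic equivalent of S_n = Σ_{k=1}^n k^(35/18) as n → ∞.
S_n ~ (18/53) · n^(53/18)

Integral comparison: Σ_{k=1}^n k^(35/18) = ∫_0^n x^(35/18) dx + O(n^(35/18)). The integral is n^(1 + 35/18) / (1 + 35/18) = n^((35+18)/18) / ((35+18)/18) = (18/53) · n^(53/18).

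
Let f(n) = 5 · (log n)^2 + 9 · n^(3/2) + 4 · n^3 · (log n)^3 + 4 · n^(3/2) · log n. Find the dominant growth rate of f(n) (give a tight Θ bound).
f(n) ∈ Θ(n^3 · (log n)^3)

Compare the terms by growth order. For large n, n^a · (log n)^b dominates n^a' · (log n)^b' iff a > a', or (a = a' and b > b'). Ranking the 4 terms shows the dominant one is 4 · n^3 · (log n)^3. Hence f(n) ∈ Θ(n^3 · (log n)^3).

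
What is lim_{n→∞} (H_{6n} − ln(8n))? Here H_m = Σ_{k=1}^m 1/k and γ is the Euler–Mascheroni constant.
lim = ln(3/4) + γ

By Euler-Maclaurin, H_m = ln m + γ + O(1/m). So
  H_{6n} − ln(8n) = ln(6n) + γ − ln(8n) + O(1/n)
                       = ln(6/8) + γ + O(1/n).
Hence the limit is ln(6/8) + γ (= ln(3/4)).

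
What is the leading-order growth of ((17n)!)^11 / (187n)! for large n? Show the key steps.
((17n)!)^11/(187n)! ~ ((2π·17n)^(10/2) / sqrt(11)) · 11^(−11·17n)  →  0

Write N = 17n. Stirling: N! ~ sqrt(2π N)(N/e)^N and (11N)! ~ sqrt(2π·11N)·(11N/e)^(11N).
  (N!)^11/(11N)! ~ (2π N)^(11/2) (N/e)^(11N) / [sqrt(2π·11N) (11N/e)^(11N)]
     = (2π N)^(11/2) / sqrt(2π·11N) · (N/(11N))^(11N)
     = (2π N)^((11−1)/2) / sqrt(11) · 11^(−11N).
Since 11^11 > 1, the factor 11^(−11N) decays exponentially, so the ratio → 0. Substituting N = 17n gives the stated form.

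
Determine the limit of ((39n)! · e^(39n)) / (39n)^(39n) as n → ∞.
lim = ∞

Stirling: (39n)! ~ sqrt(2π·39n) · (39n/e)^(39n). Hence
  (39n)! · e^(39n) / (39n)^(39n) ~ sqrt(2π·39n) = sqrt(2π·39) · sqrt(n) → ∞.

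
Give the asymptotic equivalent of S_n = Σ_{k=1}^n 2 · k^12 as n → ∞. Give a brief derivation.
S_n ~ 2 · n^13 / 13

By integral comparison (Euler-Maclaurin), Σ_{k=1}^n 2 · k^12 = 2 · ∫_0^n x^12 dx + O(n^12) = 2 · n^13/13 + O(n^12). (Equivalently, Faulhaber's formula gives the same leading term.)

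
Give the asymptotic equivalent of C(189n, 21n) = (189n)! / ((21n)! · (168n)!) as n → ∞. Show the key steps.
C(189n, 21n) ~ (387420489/16777216)^(21n) · sqrt(9/(16π·21n))

Write N = 21n. Apply Stirling to each factorial:
  (9N)! ~ sqrt(2π·9N) · (9N/e)^(9N),
  N! ~ sqrt(2π N) · (N/e)^N,
  (8N)! ~ sqrt(2π·8N) · (8N/e)^(8N).
The exponential factors combine to (9N)^(9N) / (N^N · (8N)^(8N)) = 9^(9N)/8^(8N) = (9^9/8^8)^N = (387420489/16777216)^N.
The square-root prefactors combine to sqrt(2π·9N) / (sqrt(2π N)·sqrt(2π·8N)) = sqrt(9 / (2π·8·N)) = sqrt(9/(16π·21n)).
Substituting N = 21n: C(189n, 21n) ~ (387420489/16777216)^(21n) · sqrt(9/(16π·21n)).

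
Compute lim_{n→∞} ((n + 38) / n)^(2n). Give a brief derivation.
lim = e^76

Rewrite as (1 + 38/n)^(2n). By the standard limit (1 + x/n)^n → e^x, we have (1 + 38/n)^n → e^38, and raising to the 2nd power gives e^76.
More precisely, ln[(1 + 38/n)^(2n)] = 2n · ln(1 + 38/n) = 2n · (38/n + O(1/n^2)) = 76 + O(1/n) → 76.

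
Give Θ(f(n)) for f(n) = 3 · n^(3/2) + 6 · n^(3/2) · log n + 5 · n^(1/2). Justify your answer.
f(n) ∈ Θ(n^(3/2) · log n)

Compare the terms by growth order. For large n, n^a · (log n)^b dominates n^a' · (log n)^b' iff a > a', or (a = a' and b > b'). Ranking the 3 terms shows the dominant one is 6 · n^(3/2) · log n. Hence f(n) ∈ Θ(n^(3/2) · log n).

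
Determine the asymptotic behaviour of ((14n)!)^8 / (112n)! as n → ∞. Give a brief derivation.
((14n)!)^8/(112n)! ~ ((2π·14n)^(7/2) / sqrt(8)) · 8^(−8·14n)  →  0

Write N = 14n. Stirling: N! ~ sqrt(2π N)(N/e)^N and (8N)! ~ sqrt(2π·8N)·(8N/e)^(8N).
  (N!)^8/(8N)! ~ (2π N)^(8/2) (N/e)^(8N) / [sqrt(2π·8N) (8N/e)^(8N)]
     = (2π N)^(8/2) / sqrt(2π·8N) · (N/(8N))^(8N)
     = (2π N)^((8−1)/2) / sqrt(8) · 8^(−8N).
Since 8^8 > 1, the factor 8^(−8N) decays exponentially, so the ratio → 0. Substituting N = 14n gives the stated form.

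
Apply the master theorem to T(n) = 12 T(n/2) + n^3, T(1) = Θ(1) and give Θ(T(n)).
T(n) = Θ(n^(log_2 12))

Master theorem: compare f(n) = n^3 to n^(log_2 12) where log_2 12 ≈ 3.585. Since 3 < log_2 12, we have f(n) = O(n^(log_2 12 − ε)) for some ε > 0 — Case 1. Hence T(n) = Θ(n^(log_2 12)).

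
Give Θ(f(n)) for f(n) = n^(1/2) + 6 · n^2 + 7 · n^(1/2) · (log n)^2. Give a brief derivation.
f(n) ∈ Θ(n^2)

Compare the terms by growth order. For large n, n^a · (log n)^b dominates n^a' · (log n)^b' iff a > a', or (a = a' and b > b'). Ranking the 3 terms shows the dominant one is 6 · n^2. Hence f(n) ∈ Θ(n^2).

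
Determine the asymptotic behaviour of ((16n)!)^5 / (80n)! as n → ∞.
((16n)!)^5/(80n)! ~ ((2π·16n)^(4/2) / sqrt(5)) · 5^(−5·16n)  →  0

Write N = 16n. Stirling: N! ~ sqrt(2π N)(N/e)^N and (5N)! ~ sqrt(2π·5N)·(5N/e)^(5N).
  (N!)^5/(5N)! ~ (2π N)^(5/2) (N/e)^(5N) / [sqrt(2π·5N) (5N/e)^(5N)]
     = (2π N)^(5/2) / sqrt(2π·5N) · (N/(5N))^(5N)
     = (2π N)^((5−1)/2) / sqrt(5) · 5^(−5N).
Since 5^5 > 1, the factor 5^(−5N) decays exponentially, so the ratio → 0. Substituting N = 16n gives the stated form.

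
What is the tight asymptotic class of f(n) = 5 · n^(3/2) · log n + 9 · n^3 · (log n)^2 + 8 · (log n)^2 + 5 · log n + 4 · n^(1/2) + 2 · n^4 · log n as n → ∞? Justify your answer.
f(n) ∈ Θ(n^4 · log n)

Compare the terms by growth order. For large n, n^a · (log n)^b dominates n^a' · (log n)^b' iff a > a', or (a = a' and b > b'). Ranking the 6 terms shows the dominant one is 2 · n^4 · log n. Hence f(n) ∈ Θ(n^4 · log n).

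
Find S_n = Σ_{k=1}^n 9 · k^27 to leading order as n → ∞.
S_n ~ 9 · n^28 / 28

By integral comparison (Euler-Maclaurin), Σ_{k=1}^n 9 · k^27 = 9 · ∫_0^n x^27 dx + O(n^27) = 9 · n^28/28 + O(n^27). (Equivalently, Faulhaber's formula gives the same leading term.)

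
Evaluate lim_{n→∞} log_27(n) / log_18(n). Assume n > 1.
lim = ln(18) / ln(27) = log_27(18)

Change of base: log_27(n) = ln n / ln 27 and log_18(n) = ln n / ln 18. The ratio is (ln n / ln 27) · (ln 18 / ln n) = ln 18 / ln 27, a constant independent of n. So the limit is ln 18 / ln 27 = log_27(18).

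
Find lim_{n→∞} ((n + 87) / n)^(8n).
lim = e^696

Rewrite as (1 + 87/n)^(8n). By the standard limit (1 + x/n)^n → e^x, we have (1 + 87/n)^n → e^87, and raising to the 8th power gives e^696.
More precisely, ln[(1 + 87/n)^(8n)] = 8n · ln(1 + 87/n) = 8n · (87/n + O(1/n^2)) = 696 + O(1/n) → 696.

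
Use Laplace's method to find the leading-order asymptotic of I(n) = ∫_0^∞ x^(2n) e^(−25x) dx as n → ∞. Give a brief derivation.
I(n) ~ (sqrt(2π·2n) / 25) · (2n/(25e))^(2n)

Write the integrand as exp(2n ln x − 25x) and set f(x) = 2n ln x − 25x. Then f'(x) = 2n/x − 25 = 0 at x* = 2n/25, and f''(x*) = −2n/x*^2 = −25^2/(2n). Laplace's method (interior maximum) gives
  I(n) ~ e^(f(x*)) · sqrt(2π / |f''(x*)|)
        = exp(2n ln(2n/25) − 2n) · sqrt(2π · 2n / 25^2)
        = (2n/25)^(2n) e^(−2n) · sqrt(2π·2n) / 25
        = (sqrt(2π·2n) / 25) · (2n/(25e))^(2n).
This matches Γ(2n+1)/25^(2n+1) with Stirling applied to Γ.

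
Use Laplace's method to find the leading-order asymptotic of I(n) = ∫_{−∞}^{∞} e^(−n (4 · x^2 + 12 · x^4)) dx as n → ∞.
I(n) ~ sqrt(π/(4n))

φ(x) = 4 · x^2 + 12 · x^4 has its unique global minimum at x* = 0 (since φ'(x) = 8x + 48x^3 = 0 only at x = 0 for real x with both coefficients positive, and φ → ∞ as |x| → ∞). At x* = 0, φ(0) = 0 and φ''(0) = 8. Laplace's method then gives
  I(n) ~ sqrt(2π / (n · φ''(0))) · e^(−n φ(0)) = sqrt(2π / (8n)) = sqrt(π/(4n)).
The 12 · x^4 term contributes only at subleading order (an O(1/n) relative correction).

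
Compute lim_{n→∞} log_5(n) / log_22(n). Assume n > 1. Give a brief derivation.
lim = ln(22) / ln(5) = log_5(22)

Change of base: log_5(n) = ln n / ln 5 and log_22(n) = ln n / ln 22. The ratio is (ln n / ln 5) · (ln 22 / ln n) = ln 22 / ln 5, a constant independent of n. So the limit is ln 22 / ln 5 = log_5(22).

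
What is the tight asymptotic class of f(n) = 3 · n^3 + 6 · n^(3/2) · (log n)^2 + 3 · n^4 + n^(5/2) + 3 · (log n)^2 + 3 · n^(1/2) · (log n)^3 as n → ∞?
f(n) ∈ Θ(n^4)

Compare the terms by growth order. For large n, n^a · (log n)^b dominates n^a' · (log n)^b' iff a > a', or (a = a' and b > b'). Ranking the 6 terms shows the dominant one is 3 · n^4. Hence f(n) ∈ Θ(n^4).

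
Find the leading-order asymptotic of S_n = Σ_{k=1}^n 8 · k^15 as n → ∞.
S_n ~ n^16 / 2

By integral comparison (Euler-Maclaurin), Σ_{k=1}^n 8 · k^15 = 8 · ∫_0^n x^15 dx + O(n^15) = 8 · n^16/16 = n^16 / 2 + O(n^15). (Equivalently, Faulhaber's formula gives the same leading term.)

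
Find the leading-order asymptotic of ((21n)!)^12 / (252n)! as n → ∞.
((21n)!)^12/(252n)! ~ ((2π·21n)^(11/2) / sqrt(12)) · 12^(−12·21n)  →  0

Write N = 21n. Stirling: N! ~ sqrt(2π N)(N/e)^N and (12N)! ~ sqrt(2π·12N)·(12N/e)^(12N).
  (N!)^12/(12N)! ~ (2π N)^(12/2) (N/e)^(12N) / [sqrt(2π·12N) (12N/e)^(12N)]
     = (2π N)^(12/2) / sqrt(2π·12N) · (N/(12N))^(12N)
     = (2π N)^((12−1)/2) / sqrt(12) · 12^(−12N).
Since 12^12 > 1, the factor 12^(−12N) decays exponentially, so the ratio → 0. Substituting N = 21n gives the stated form.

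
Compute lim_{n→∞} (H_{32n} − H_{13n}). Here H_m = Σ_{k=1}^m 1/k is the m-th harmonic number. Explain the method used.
lim = ln(32/13)

Euler-Maclaurin gives H_m = ln m + γ + 1/(2m) + O(1/m^2). The γ and O(1/m) terms cancel in the difference:
  H_{32n} − H_{13n} = ln(32n) − ln(13n) + O(1/n) = ln(32/13) + O(1/n).
Hence the limit is ln(32/13).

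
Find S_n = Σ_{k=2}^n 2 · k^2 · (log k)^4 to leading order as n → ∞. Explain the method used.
S_n ~ 2 · n^3 · (log n)^4 / 3

By integral comparison, S_n = ∫_1^n 2 · x^2 · (log x)^4 dx + O(n^2 · (log n)^4). For the integral, the leading term of ∫_1^n x^2 (log x)^4 dx is n^3/3 · (log n)^4 (by repeated integration by parts; each step lowers the log-exponent and produces a relatively O(1/log n) correction). Hence S_n ~ 2 · n^3 · (log n)^4 / 3.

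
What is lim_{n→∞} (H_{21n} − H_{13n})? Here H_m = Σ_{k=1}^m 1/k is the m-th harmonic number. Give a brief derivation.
lim = ln(21/13)

Euler-Maclaurin gives H_m = ln m + γ + 1/(2m) + O(1/m^2). The γ and O(1/m) terms cancel in the difference:
  H_{21n} − H_{13n} = ln(21n) − ln(13n) + O(1/n) = ln(21/13) + O(1/n).
Hence the limit is ln(21/13).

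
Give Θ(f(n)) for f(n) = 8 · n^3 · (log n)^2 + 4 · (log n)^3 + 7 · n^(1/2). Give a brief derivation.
f(n) ∈ Θ(n^3 · (log n)^2)

Compare the terms by growth order. For large n, n^a · (log n)^b dominates n^a' · (log n)^b' iff a > a', or (a = a' and b > b'). Ranking the 3 terms shows the dominant one is 8 · n^3 · (log n)^2. Hence f(n) ∈ Θ(n^3 · (log n)^2).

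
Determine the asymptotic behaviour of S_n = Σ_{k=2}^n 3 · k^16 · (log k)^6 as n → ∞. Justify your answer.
S_n ~ 3 · n^17 · (log n)^6 / 17

By integral comparison, S_n = ∫_1^n 3 · x^16 · (log x)^6 dx + O(n^16 · (log n)^6). For the integral, the leading term of ∫_1^n x^16 (log x)^6 dx is n^17/17 · (log n)^6 (by repeated integration by parts; each step lowers the log-exponent and produces a relatively O(1/log n) correction). Hence S_n ~ 3 · n^17 · (log n)^6 / 17.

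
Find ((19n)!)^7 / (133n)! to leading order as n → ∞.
((19n)!)^7/(133n)! ~ ((2π·19n)^(6/2) / sqrt(7)) · 7^(−7·19n)  →  0

Write N = 19n. Stirling: N! ~ sqrt(2π N)(N/e)^N and (7N)! ~ sqrt(2π·7N)·(7N/e)^(7N).
  (N!)^7/(7N)! ~ (2π N)^(7/2) (N/e)^(7N) / [sqrt(2π·7N) (7N/e)^(7N)]
     = (2π N)^(7/2) / sqrt(2π·7N) · (N/(7N))^(7N)
     = (2π N)^((7−1)/2) / sqrt(7) · 7^(−7N).
Since 7^7 > 1, the factor 7^(−7N) decays exponentially, so the ratio → 0. Substituting N = 19n gives the stated form.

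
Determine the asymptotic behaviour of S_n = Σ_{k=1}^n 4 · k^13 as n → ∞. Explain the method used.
S_n ~ 2 · n^14 / 7

By integral comparison (Euler-Maclaurin), Σ_{k=1}^n 4 · k^13 = 4 · ∫_0^n x^13 dx + O(n^13) = 4 · n^14/14 = 2 · n^14 / 7 + O(n^13). (Equivalently, Faulhaber's formula gives the same leading term.)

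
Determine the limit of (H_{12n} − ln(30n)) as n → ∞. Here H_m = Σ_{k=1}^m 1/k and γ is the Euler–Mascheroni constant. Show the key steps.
lim = ln(2/5) + γ

By Euler-Maclaurin, H_m = ln m + γ + O(1/m). So
  H_{12n} − ln(30n) = ln(12n) + γ − ln(30n) + O(1/n)
                       = ln(12/30) + γ + O(1/n).
Hence the limit is ln(12/30) + γ (= ln(2/5)).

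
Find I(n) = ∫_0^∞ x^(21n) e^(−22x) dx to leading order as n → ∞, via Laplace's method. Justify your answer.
I(n) ~ (sqrt(2π·21n) / 22) · (21n/(22e))^(21n)

Write the integrand as exp(21n ln x − 22x) and set f(x) = 21n ln x − 22x. Then f'(x) = 21n/x − 22 = 0 at x* = 21n/22, and f''(x*) = −21n/x*^2 = −22^2/(21n). Laplace's method (interior maximum) gives
  I(n) ~ e^(f(x*)) · sqrt(2π / |f''(x*)|)
        = exp(21n ln(21n/22) − 21n) · sqrt(2π · 21n / 22^2)
        = (21n/22)^(21n) e^(−21n) · sqrt(2π·21n) / 22
        = (sqrt(2π·21n) / 22) · (21n/(22e))^(21n).
This matches Γ(21n+1)/22^(21n+1) with Stirling applied to Γ.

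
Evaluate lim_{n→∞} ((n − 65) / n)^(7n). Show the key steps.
lim = e^(−455)

Rewrite as (1 − 65/n)^(7n). By the standard limit (1 + x/n)^n → e^x, we have (1 − 65/n)^n → e^(−65), and raising to the 7th power gives e^(−455).
More precisely, ln[(1 − 65/n)^(7n)] = 7n · ln(1 − 65/n) = 7n · (-65/n + O(1/n^2)) = -455 + O(1/n) → -455.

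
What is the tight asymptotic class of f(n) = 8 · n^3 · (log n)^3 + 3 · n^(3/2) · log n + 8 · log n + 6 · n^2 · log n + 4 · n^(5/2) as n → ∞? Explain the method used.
f(n) ∈ Θ(n^3 · (log n)^3)

Compare the terms by growth order. For large n, n^a · (log n)^b dominates n^a' · (log n)^b' iff a > a', or (a = a' and b > b'). Ranking the 5 terms shows the dominant one is 8 · n^3 · (log n)^3. Hence f(n) ∈ Θ(n^3 · (log n)^3).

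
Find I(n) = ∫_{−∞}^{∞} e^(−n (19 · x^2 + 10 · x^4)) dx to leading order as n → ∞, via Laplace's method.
I(n) ~ sqrt(π/(19n))

φ(x) = 19 · x^2 + 10 · x^4 has its unique global minimum at x* = 0 (since φ'(x) = 38x + 40x^3 = 0 only at x = 0 for real x with both coefficients positive, and φ → ∞ as |x| → ∞). At x* = 0, φ(0) = 0 and φ''(0) = 38. Laplace's method then gives
  I(n) ~ sqrt(2π / (n · φ''(0))) · e^(−n φ(0)) = sqrt(2π / (38n)) = sqrt(π/(19n)).
The 10 · x^4 term contributes only at subleading order (an O(1/n) relative correction).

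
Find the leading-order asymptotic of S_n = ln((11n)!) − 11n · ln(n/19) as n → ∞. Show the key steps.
S_n ~ 11n · (ln 209 − 1) + O(ln n)

Stirling: ln((11n)!) = 11n ln(11n) − 11n + O(ln n).
  S_n = 11n ln(11n) − 11n − 11n ln(n/19) + O(ln n)
      = 11n ln(11n) − 11n ln n + 11n ln 19 − 11n + O(ln n)
      = 11n ln 11 + 11n ln 19 − 11n + O(ln n)
      = 11n (ln 209 − 1) + O(ln n).
Numerically ln(209) − 1 ≈ 4.3423.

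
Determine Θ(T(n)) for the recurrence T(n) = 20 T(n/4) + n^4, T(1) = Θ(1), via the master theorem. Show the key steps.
T(n) = Θ(n^4)

log_4 20 ≈ 2.161. f(n) = n^4 dominates n^(log_4 20) since 4 > 2.161, and the regularity condition a·f(n/b) = 20·(n/4)^4 = (20/256)·n^4 ≤ c·f(n) holds with c = 20/256 ≈ 0.0781 < 1. So this is Case 3: T(n) = Θ(f(n)) = Θ(n^4).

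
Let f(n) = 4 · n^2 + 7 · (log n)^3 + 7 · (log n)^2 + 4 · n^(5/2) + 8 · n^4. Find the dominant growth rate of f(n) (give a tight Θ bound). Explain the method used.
f(n) ∈ Θ(n^4)

Compare the terms by growth order. For large n, n^a · (log n)^b dominates n^a' · (log n)^b' iff a > a', or (a = a' and b > b'). Ranking the 5 terms shows the dominant one is 8 · n^4. Hence f(n) ∈ Θ(n^4).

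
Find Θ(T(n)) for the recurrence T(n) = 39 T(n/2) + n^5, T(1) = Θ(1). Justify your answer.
T(n) = Θ(n^(log_2 39))

Master theorem: compare f(n) = n^5 to n^(log_2 39) where log_2 39 ≈ 5.285. Since 5 < log_2 39, we have f(n) = O(n^(log_2 39 − ε)) for some ε > 0 — Case 1. Hence T(n) = Θ(n^(log_2 39)).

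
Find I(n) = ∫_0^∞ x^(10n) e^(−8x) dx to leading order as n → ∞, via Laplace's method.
I(n) ~ (sqrt(2π·10n) / 8) · (10n/(8e))^(10n)

Write the integrand as exp(10n ln x − 8x) and set f(x) = 10n ln x − 8x. Then f'(x) = 10n/x − 8 = 0 at x* = 10n/8, and f''(x*) = −10n/x*^2 = −8^2/(10n). Laplace's method (interior maximum) gives
  I(n) ~ e^(f(x*)) · sqrt(2π / |f''(x*)|)
        = exp(10n ln(10n/8) − 10n) · sqrt(2π · 10n / 8^2)
        = (10n/8)^(10n) e^(−10n) · sqrt(2π·10n) / 8
        = (sqrt(2π·10n) / 8) · (10n/(8e))^(10n).
This matches Γ(10n+1)/8^(10n+1) with Stirling applied to Γ.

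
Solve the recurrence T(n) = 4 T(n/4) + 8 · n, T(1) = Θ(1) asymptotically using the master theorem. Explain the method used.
T(n) = Θ(n log n)

log_4 4 = 1, and f(n) = 8 · n = Θ(n^(log_4 4)). This is Case 2 of the master theorem: T(n) = Θ(f(n) · log n) = Θ(n log n).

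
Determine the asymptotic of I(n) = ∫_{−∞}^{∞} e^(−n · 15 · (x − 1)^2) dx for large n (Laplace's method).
I(n) = sqrt(π/(15n))

Here φ(x) = 15 · (x − 1)^2 has its unique minimum at x* = 1 with φ(x*) = 0 and φ''(x*) = 30. Laplace's method gives
  I(n) ~ e^(−n φ(x*)) · sqrt(2π / (n · φ''(x*))) = sqrt(2π / (30n)) = sqrt(π/(15n)).
This is exact: substituting u = (x − 1)·sqrt(15n) gives I(n) = (1/sqrt(15n)) ∫_{−∞}^{∞} e^(−u^2) du = sqrt(π/(15n)).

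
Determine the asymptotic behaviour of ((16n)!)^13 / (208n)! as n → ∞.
((16n)!)^13/(208n)! ~ ((2π·16n)^(12/2) / sqrt(13)) · 13^(−13·16n)  →  0

Write N = 16n. Stirling: N! ~ sqrt(2π N)(N/e)^N and (13N)! ~ sqrt(2π·13N)·(13N/e)^(13N).
  (N!)^13/(13N)! ~ (2π N)^(13/2) (N/e)^(13N) / [sqrt(2π·13N) (13N/e)^(13N)]
     = (2π N)^(13/2) / sqrt(2π·13N) · (N/(13N))^(13N)
     = (2π N)^((13−1)/2) / sqrt(13) · 13^(−13N).
Since 13^13 > 1, the factor 13^(−13N) decays exponentially, so the ratio → 0. Substituting N = 16n gives the stated form.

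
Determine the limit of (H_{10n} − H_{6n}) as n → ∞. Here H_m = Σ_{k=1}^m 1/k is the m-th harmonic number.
lim = ln(10/6) = ln(5/3)

Euler-Maclaurin gives H_m = ln m + γ + 1/(2m) + O(1/m^2). The γ and O(1/m) terms cancel in the difference:
  H_{10n} − H_{6n} = ln(10n) − ln(6n) + O(1/n) = ln(10/6) + O(1/n).
Hence the limit is ln(10/6) = ln(5/3).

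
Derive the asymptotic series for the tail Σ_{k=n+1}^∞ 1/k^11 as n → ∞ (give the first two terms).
Σ_{k>n} 1/k^11 = 1/(10 · n^10) − 1/(2 · n^11) + O(1/n^12)

Compare to the integral: ∫_{n}^∞ x^(−11) dx = [−x^(−10)/10]_{n}^∞ = 1/((11−1)·n^10). The Euler-Maclaurin correction adds −f(n)/2 = −1/(2·n^11). Euler-Maclaurin then gives
  Σ_{k>n} 1/k^11 = ∫_{n}^∞ dx/x^11 − 1/(2·n^11) + O(1/n^12).
(Equivalently this is ζ(11) − Σ_{k≤n} 1/k^11.)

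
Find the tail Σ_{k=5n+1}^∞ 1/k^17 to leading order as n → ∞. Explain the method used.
Σ_{k>5n} 1/k^17 ~ 1/(16 · (5n)^16)

Compare to the integral: ∫_{5n}^∞ x^(−17) dx = [−x^(−16)/16]_{5n}^∞ = 1/((17−1)·(5n)^16). Euler-Maclaurin then gives
  Σ_{k>5n} 1/k^17 = ∫_{5n}^∞ dx/x^17 − 1/(2·(5n)^17) + O(1/(5n)^18).
(Equivalently this is ζ(17) − Σ_{k≤5n} 1/k^17.)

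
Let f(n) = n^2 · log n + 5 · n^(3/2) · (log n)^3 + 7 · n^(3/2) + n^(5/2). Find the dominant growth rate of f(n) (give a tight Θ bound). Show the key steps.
f(n) ∈ Θ(n^(5/2))

Compare the terms by growth order. For large n, n^a · (log n)^b dominates n^a' · (log n)^b' iff a > a', or (a = a' and b > b'). Ranking the 4 terms shows the dominant one is n^(5/2). Hence f(n) ∈ Θ(n^(5/2)).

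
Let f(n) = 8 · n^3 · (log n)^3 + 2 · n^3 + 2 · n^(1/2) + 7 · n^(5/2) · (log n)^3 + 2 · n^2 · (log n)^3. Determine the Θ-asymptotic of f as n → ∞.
f(n) ∈ Θ(n^3 · (log n)^3)

Compare the terms by growth order. For large n, n^a · (log n)^b dominates n^a' · (log n)^b' iff a > a', or (a = a' and b > b'). Ranking the 5 terms shows the dominant one is 8 · n^3 · (log n)^3. Hence f(n) ∈ Θ(n^3 · (log n)^3).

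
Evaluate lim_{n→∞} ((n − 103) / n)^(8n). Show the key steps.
lim = e^(−824)

Rewrite as (1 − 103/n)^(8n). By the standard limit (1 + x/n)^n → e^x, we have (1 − 103/n)^n → e^(−103), and raising to the 8th power gives e^(−824).
More precisely, ln[(1 − 103/n)^(8n)] = 8n · ln(1 − 103/n) = 8n · (-103/n + O(1/n^2)) = -824 + O(1/n) → -824.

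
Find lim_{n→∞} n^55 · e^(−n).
lim = 0

Exponentials with base > 1 dominate every fixed polynomial: for any fixed c, n^c / e^n → 0 as n → ∞ (e.g. by the ratio test, or since e^n grows faster than any power of n). Hence n^55 · e^(−n) = n^55 / e^n → 0.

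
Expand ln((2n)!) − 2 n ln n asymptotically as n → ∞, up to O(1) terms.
ln((2n)!) − 2 n ln n = 2(ln 2 − 1) n + (1/2) ln(2π·2n) + O(1/n)

Stirling: ln((2n)!) = 2n ln(2n) − 2n + (1/2) ln(2π·2n) + O(1/n).
Since 2n ln(2n) = 2n ln n + 2n ln 2, subtracting 2n ln n cancels the n ln n term exactly. What remains is 2(ln 2 − 1) n + (1/2) ln(2π·2n) + O(1/n).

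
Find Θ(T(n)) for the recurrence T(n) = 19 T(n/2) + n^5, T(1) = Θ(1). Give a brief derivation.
T(n) = Θ(n^5)

log_2 19 ≈ 4.248. f(n) = n^5 dominates n^(log_2 19) since 5 > 4.248, and the regularity condition a·f(n/b) = 19·(n/2)^5 = (19/32)·n^5 ≤ c·f(n) holds with c = 19/32 ≈ 0.594 < 1. So this is Case 3: T(n) = Θ(f(n)) = Θ(n^5).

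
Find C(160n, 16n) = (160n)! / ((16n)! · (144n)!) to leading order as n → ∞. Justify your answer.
C(160n, 16n) ~ (10000000000/387420489)^(16n) · sqrt(5/(9π·16n))

Write N = 16n. Apply Stirling to each factorial:
  (10N)! ~ sqrt(2π·10N) · (10N/e)^(10N),
  N! ~ sqrt(2π N) · (N/e)^N,
  (9N)! ~ sqrt(2π·9N) · (9N/e)^(9N).
The exponential factors combine to (10N)^(10N) / (N^N · (9N)^(9N)) = 10^(10N)/9^(9N) = (10^10/9^9)^N = (10000000000/387420489)^N.
The square-root prefactors combine to sqrt(2π·10N) / (sqrt(2π N)·sqrt(2π·9N)) = sqrt(10 / (2π·9·N)) = sqrt(5/(9π·16n)).
Substituting N = 16n: C(160n, 16n) ~ (10000000000/387420489)^(16n) · sqrt(5/(9π·16n)).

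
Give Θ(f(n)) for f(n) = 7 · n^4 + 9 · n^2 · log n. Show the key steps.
f(n) ∈ Θ(n^4)

Compare the terms by growth order. For large n, n^a · (log n)^b dominates n^a' · (log n)^b' iff a > a', or (a = a' and b > b'). Ranking the 2 terms shows the dominant one is 7 · n^4. Hence f(n) ∈ Θ(n^4).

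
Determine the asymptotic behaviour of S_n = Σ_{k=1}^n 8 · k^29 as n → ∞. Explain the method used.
S_n ~ 4 · n^30 / 15

By integral comparison (Euler-Maclaurin), Σ_{k=1}^n 8 · k^29 = 8 · ∫_0^n x^29 dx + O(n^29) = 8 · n^30/30 = 4 · n^30 / 15 + O(n^29). (Equivalently, Faulhaber's formula gives the same leading term.)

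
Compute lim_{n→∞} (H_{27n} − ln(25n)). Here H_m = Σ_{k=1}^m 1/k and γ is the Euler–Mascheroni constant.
lim = ln(27/25) + γ

By Euler-Maclaurin, H_m = ln m + γ + O(1/m). So
  H_{27n} − ln(25n) = ln(27n) + γ − ln(25n) + O(1/n)
                       = ln(27/25) + γ + O(1/n).
Hence the limit is ln(27/25) + γ.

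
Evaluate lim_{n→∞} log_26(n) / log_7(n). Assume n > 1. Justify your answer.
lim = ln(7) / ln(26) = log_26(7)

Change of base: log_26(n) = ln n / ln 26 and log_7(n) = ln n / ln 7. The ratio is (ln n / ln 26) · (ln 7 / ln n) = ln 7 / ln 26, a constant independent of n. So the limit is ln 7 / ln 26 = log_26(7).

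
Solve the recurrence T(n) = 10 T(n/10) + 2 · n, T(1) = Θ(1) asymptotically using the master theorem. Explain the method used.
T(n) = Θ(n log n)

log_10 10 = 1, and f(n) = 2 · n = Θ(n^(log_10 10)). This is Case 2 of the master theorem: T(n) = Θ(f(n) · log n) = Θ(n log n).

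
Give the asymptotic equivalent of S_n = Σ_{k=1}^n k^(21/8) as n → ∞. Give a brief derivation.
S_n ~ (8/29) · n^(29/8)

Integral comparison: Σ_{k=1}^n k^(21/8) = ∫_0^n x^(21/8) dx + O(n^(21/8)). The integral is n^(1 + 21/8) / (1 + 21/8) = n^((21+8)/8) / ((21+8)/8) = (8/29) · n^(29/8).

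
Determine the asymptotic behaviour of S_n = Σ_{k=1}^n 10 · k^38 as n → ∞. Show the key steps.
S_n ~ 10 · n^39 / 39

By integral comparison (Euler-Maclaurin), Σ_{k=1}^n 10 · k^38 = 10 · ∫_0^n x^38 dx + O(n^38) = 10 · n^39/39 + O(n^38). (Equivalently, Faulhaber's formula gives the same leading term.)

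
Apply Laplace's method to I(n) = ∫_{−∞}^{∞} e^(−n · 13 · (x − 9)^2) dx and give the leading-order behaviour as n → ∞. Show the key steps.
I(n) = sqrt(π/(13n))

Here φ(x) = 13 · (x − 9)^2 has its unique minimum at x* = 9 with φ(x*) = 0 and φ''(x*) = 26. Laplace's method gives
  I(n) ~ e^(−n φ(x*)) · sqrt(2π / (n · φ''(x*))) = sqrt(2π / (26n)) = sqrt(π/(13n)).
This is exact: substituting u = (x − 9)·sqrt(13n) gives I(n) = (1/sqrt(13n)) ∫_{−∞}^{∞} e^(−u^2) du = sqrt(π/(13n)).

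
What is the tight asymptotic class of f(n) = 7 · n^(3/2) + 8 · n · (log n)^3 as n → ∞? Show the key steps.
f(n) ∈ Θ(n^(3/2))

Compare the terms by growth order. For large n, n^a · (log n)^b dominates n^a' · (log n)^b' iff a > a', or (a = a' and b > b'). Ranking the 2 terms shows the dominant one is 7 · n^(3/2). Hence f(n) ∈ Θ(n^(3/2)).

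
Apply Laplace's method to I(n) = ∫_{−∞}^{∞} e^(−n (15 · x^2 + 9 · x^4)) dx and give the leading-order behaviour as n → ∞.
I(n) ~ sqrt(π/(15n))

φ(x) = 15 · x^2 + 9 · x^4 has its unique global minimum at x* = 0 (since φ'(x) = 30x + 36x^3 = 0 only at x = 0 for real x with both coefficients positive, and φ → ∞ as |x| → ∞). At x* = 0, φ(0) = 0 and φ''(0) = 30. Laplace's method then gives
  I(n) ~ sqrt(2π / (n · φ''(0))) · e^(−n φ(0)) = sqrt(2π / (30n)) = sqrt(π/(15n)).
The 9 · x^4 term contributes only at subleading order (an O(1/n) relative correction).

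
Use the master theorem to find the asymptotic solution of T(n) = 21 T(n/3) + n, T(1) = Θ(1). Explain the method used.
T(n) = Θ(n^(log_3 21))

Master theorem: compare f(n) = n to n^(log_3 21) where log_3 21 ≈ 2.771. Since 1 < log_3 21, we have f(n) = O(n^(log_3 21 − ε)) for some ε > 0 — Case 1. Hence T(n) = Θ(n^(log_3 21)).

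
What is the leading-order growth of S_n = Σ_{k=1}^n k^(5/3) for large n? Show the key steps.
S_n ~ (3/8) · n^(8/3)

Integral comparison: Σ_{k=1}^n k^(5/3) = ∫_0^n x^(5/3) dx + O(n^(5/3)). The integral is n^(1 + 5/3) / (1 + 5/3) = n^((5+3)/3) / ((5+3)/3) = (3/8) · n^(8/3).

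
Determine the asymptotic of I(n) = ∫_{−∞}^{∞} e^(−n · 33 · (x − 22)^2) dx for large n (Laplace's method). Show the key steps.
I(n) = sqrt(π/(33n))

Here φ(x) = 33 · (x − 22)^2 has its unique minimum at x* = 22 with φ(x*) = 0 and φ''(x*) = 66. Laplace's method gives
  I(n) ~ e^(−n φ(x*)) · sqrt(2π / (n · φ''(x*))) = sqrt(2π / (66n)) = sqrt(π/(33n)).
This is exact: substituting u = (x − 22)·sqrt(33n) gives I(n) = (1/sqrt(33n)) ∫_{−∞}^{∞} e^(−u^2) du = sqrt(π/(33n)).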